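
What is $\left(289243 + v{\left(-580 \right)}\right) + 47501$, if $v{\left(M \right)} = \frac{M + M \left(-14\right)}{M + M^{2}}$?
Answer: $\frac{194974789}{579} \approx 3.3674 \cdot 10^{5}$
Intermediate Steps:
$v{\left(M \right)} = - \frac{13 M}{M + M^{2}}$ ($v{\left(M \right)} = \frac{M - 14 M}{M + M^{2}} = \frac{\left(-13\right) M}{M + M^{2}} = - \frac{13 M}{M + M^{2}}$)
$\left(289243 + v{\left(-580 \right)}\right) + 47501 = \left(289243 - \frac{13}{1 - 580}\right) + 47501 = \left(289243 - \frac{13}{-579}\right) + 47501 = \left(289243 - - \frac{13}{579}\right) + 47501 = \left(289243 + \frac{13}{579}\right) + 47501 = \frac{167471710}{579} + 47501 = \frac{194974789}{579}$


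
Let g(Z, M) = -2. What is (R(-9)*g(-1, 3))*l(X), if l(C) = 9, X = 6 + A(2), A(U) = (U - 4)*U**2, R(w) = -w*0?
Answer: 0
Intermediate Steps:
R(w) = 0
A(U) = U**2*(-4 + U) (A(U) = (-4 + U)*U**2 = U**2*(-4 + U))
X = -2 (X = 6 + 2**2*(-4 + 2) = 6 + 4*(-2) = 6 - 8 = -2)
(R(-9)*g(-1, 3))*l(X) = (0*(-2))*9 = 0*9 = 0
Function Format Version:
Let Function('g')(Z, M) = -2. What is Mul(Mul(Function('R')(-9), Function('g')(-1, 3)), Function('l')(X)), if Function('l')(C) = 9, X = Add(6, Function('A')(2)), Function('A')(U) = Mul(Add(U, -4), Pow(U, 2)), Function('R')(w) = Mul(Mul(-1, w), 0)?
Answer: 0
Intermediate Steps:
Function('R')(w) = 0
Function('A')(U) = Mul(Pow(U, 2), Add(-4, U)) (Function('A')(U) = Mul(Add(-4, U), Pow(U, 2)) = Mul(Pow(U, 2), Add(-4, U)))
X = -2 (X = Add(6, Mul(Pow(2, 2), Add(-4, 2))) = Add(6, Mul(4, -2)) = Add(6, -8) = -2)
Mul(Mul(Function('R')(-9), Function('g')(-1, 3)), Function('l')(X)) = Mul(Mul(0, -2), 9) = Mul(0, 9) = 0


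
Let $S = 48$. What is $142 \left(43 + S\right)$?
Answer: $12922$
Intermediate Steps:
$142 \left(43 + S\right) = 142 \left(43 + 48\right) = 142 \cdot 91 = 12922$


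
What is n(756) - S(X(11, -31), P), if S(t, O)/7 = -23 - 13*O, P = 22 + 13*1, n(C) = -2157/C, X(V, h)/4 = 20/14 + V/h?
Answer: 842473/252 ≈ 3343.1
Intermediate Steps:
X(V, h) = 40/7 + 4*V/h (X(V, h) = 4*(20/14 + V/h) = 4*(20*(1/14) + V/h) = 4*(10/7 + V/h) = 40/7 + 4*V/h)
P = 35 (P = 22 + 13 = 35)
S(t, O) = -161 - 91*O (S(t, O) = 7*(-23 - 13*O) = -161 - 91*O)
n(756) - S(X(11, -31), P) = -2157/756 - (-161 - 91*35) = -2157*1/756 - (-161 - 3185) = -719/252 - 1*(-3346) = -719/252 + 3346 = 842473/252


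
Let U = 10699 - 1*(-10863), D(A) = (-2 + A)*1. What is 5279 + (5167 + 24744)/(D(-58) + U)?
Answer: 113538969/21502 ≈ 5280.4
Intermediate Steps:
D(A) = -2 + A
U = 21562 (U = 10699 + 10863 = 21562)
5279 + (5167 + 24744)/(D(-58) + U) = 5279 + (5167 + 24744)/((-2 - 58) + 21562) = 5279 + 29911/(-60 + 21562) = 5279 + 29911/21502 = 113538969/21502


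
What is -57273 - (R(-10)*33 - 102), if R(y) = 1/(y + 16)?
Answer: -114353/2 ≈ -57177.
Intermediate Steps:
R(y) = 1/(16 + y)
-57273 - (R(-10)*33 - 102) = -57273 - (33/(16 - 10) - 102) = -57273 - (33/6 - 102) = -57273 - ((⅙)*33 - 102) = -57273 - (11/2 - 102) = -57273 - 1*(-193/2) = -57273 + 193/2 = -114353/2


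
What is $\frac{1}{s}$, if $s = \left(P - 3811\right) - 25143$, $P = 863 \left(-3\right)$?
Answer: $- \frac{1}{31543} \approx -3.1703 \cdot 10^{-5}$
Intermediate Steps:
$P = -2589$
$s = -31543$ ($s = \left(-2589 - 3811\right) - 25143 = -6400 - 25143 = -31543$)
$\frac{1}{s} = \frac{1}{-31543} = - \frac{1}{31543}$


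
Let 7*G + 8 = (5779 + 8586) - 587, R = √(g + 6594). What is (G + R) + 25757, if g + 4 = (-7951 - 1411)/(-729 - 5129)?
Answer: 194069/7 + 3*√6283287871/2929 ≈ 27805.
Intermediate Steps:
g = -7035/2929 (g = -4 + (-7951 - 1411)/(-729 - 5129) = -4 - 9362/(-5858) = -4 - 9362*(-1/5858) = -4 + 4681/2929 = -7035/2929 ≈ -2.4018)
R = 3*√6283287871/2929 (R = √(-7035/2929 + 6594) = √(19306791/2929) = 3*√6283287871/2929 ≈ 81.189)
G = 13770/7 (G = -8/7 + ((5779 + 8586) - 587)/7 = -8/7 + (14365 - 587)/7 = -8/7 + (⅐)*13778 = -8/7 + 13778/7 = 13770/7 ≈ 1967.1)
(G + R) + 25757 = (13770/7 + 3*√6283287871/2929) + 25757 = 194069/7 + 3*√6283287871/2929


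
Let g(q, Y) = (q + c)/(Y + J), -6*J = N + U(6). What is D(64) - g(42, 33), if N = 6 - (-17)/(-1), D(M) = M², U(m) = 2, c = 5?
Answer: 282530/69 ≈ 4094.6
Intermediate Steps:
N = -11 (N = 6 - (-17)*(-1) = 6 - 1*17 = 6 - 17 = -11)
J = 3/2 (J = -(-11 + 2)/6 = -⅙*(-9) = 3/2 ≈ 1.5000)
g(q, Y) = (5 + q)/(3/2 + Y) (g(q, Y) = (q + 5)/(Y + 3/2) = (5 + q)/(3/2 + Y))
D(64) - g(42, 33) = 64² - 2*(5 + 42)/(3 + 2*33) = 4096 - 2*47/(3 + 66) = 4096 - 2*47/69 = 4096 - 1*94/69 = 4096 - 94/69 = 282530/69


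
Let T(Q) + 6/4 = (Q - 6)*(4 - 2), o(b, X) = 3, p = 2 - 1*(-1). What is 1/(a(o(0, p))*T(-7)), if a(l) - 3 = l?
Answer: -1/165 ≈ -0.0060606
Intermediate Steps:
p = 3 (p = 2 + 1 = 3)
T(Q) = -27/2 + 2*Q (T(Q) = -3/2 + (Q - 6)*(4 - 2) = -3/2 + (-6 + Q)*2 = -3/2 + (-12 + 2*Q) = -27/2 + 2*Q)
a(l) = 3 + l
1/(a(o(0, p))*T(-7)) = 1/((3 + 3)*(-27/2 + 2*(-7))) = 1/(6*(-27/2 - 14)) = 1/(6*(-55/2)) = 1/(-165) = -1/165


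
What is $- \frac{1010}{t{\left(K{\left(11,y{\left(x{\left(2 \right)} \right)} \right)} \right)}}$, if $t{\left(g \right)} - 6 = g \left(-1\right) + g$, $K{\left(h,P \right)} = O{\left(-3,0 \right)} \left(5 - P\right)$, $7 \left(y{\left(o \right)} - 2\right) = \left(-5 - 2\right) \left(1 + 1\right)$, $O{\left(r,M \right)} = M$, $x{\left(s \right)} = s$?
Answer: $- \frac{505}{3} \approx -168.33$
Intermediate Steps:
$y{\left(o \right)} = 0$ ($y{\left(o \right)} = 2 + \frac{\left(-5 - 2\right) \left(1 + 1\right)}{7} = 2 + \frac{\left(-7\right) 2}{7} = 2 + \frac{1}{7} \left(-14\right) = 2 - 2 = 0$)
$K{\left(h,P \right)} = 0$ ($K{\left(h,P \right)} = 0 \left(5 - P\right) = 0$)
$t{\left(g \right)} = 6$ ($t{\left(g \right)} = 6 + \left(g \left(-1\right) + g\right) = 6 + \left(- g + g\right) = 6 + 0 = 6$)
$- \frac{1010}{t{\left(K{\left(11,y{\left(x{\left(2 \right)} \right)} \right)} \right)}} = - \frac{1010}{6} = \left(-1010\right) \frac{1}{6} = - \frac{505}{3}$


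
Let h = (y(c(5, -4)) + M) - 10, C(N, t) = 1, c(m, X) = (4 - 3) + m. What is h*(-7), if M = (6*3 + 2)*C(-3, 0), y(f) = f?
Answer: -112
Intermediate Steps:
c(m, X) = 1 + m
M = 20 (M = (6*3 + 2)*1 = (18 + 2)*1 = 20*1 = 20)
h = 16 (h = ((1 + 5) + 20) - 10 = (6 + 20) - 10 = 26 - 10 = 16)
h*(-7) = 16*(-7) = -112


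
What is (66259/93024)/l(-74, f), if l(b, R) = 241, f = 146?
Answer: 66259/22418784 ≈ 0.0029555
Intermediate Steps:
(66259/93024)/l(-74, f) = (66259/93024)/241 = (66259*(1/93024))*(1/241) = (66259/93024)*(1/241) = 66259/22418784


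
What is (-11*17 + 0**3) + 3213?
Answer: 3026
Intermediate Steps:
(-11*17 + 0**3) + 3213 = (-187 + 0) + 3213 = -187 + 3213 = 3026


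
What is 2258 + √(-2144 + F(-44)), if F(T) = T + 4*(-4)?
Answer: 2258 + 2*I*√551 ≈ 2258.0 + 46.947*I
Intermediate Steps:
F(T) = -16 + T (F(T) = T - 16 = -16 + T)
2258 + √(-2144 + F(-44)) = 2258 + √(-2144 + (-16 - 44)) = 2258 + √(-2144 - 60) = 2258 + √(-2204) = 2258 + 2*I*√551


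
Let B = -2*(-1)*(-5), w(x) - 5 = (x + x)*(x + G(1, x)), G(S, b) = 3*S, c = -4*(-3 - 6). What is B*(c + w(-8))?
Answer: -1210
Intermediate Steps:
c = 36 (c = -4*(-9) = 36)
w(x) = 5 + 2*x*(3 + x) (w(x) = 5 + (x + x)*(x + 3*1) = 5 + (2*x)*(x + 3) = 5 + (2*x)*(3 + x) = 5 + 2*x*(3 + x))
B = -10 (B = 2*(-5) = -10)
B*(c + w(-8)) = -10*(36 + (5 + 2*(-8)² + 6*(-8))) = -10*(36 + (5 + 2*64 - 48)) = -10*(36 + (5 + 128 - 48)) = -10*(36 + 85) = -10*121 = -1210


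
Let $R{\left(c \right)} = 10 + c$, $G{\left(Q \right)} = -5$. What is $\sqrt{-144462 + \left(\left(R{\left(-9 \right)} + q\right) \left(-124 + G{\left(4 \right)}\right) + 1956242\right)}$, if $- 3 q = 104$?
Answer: $\sqrt{1816123} \approx 1347.6$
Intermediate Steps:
$q = - \frac{104}{3}$ ($q = \left(- \frac{1}{3}\right) 104 = - \frac{104}{3} \approx -34.667$)
$\sqrt{-144462 + \left(\left(R{\left(-9 \right)} + q\right) \left(-124 + G{\left(4 \right)}\right) + 1956242\right)} = \sqrt{-144462 + \left(\left(\left(10 - 9\right) - \frac{104}{3}\right) \left(-124 - 5\right) + 1956242\right)} = \sqrt{-144462 + \left(\left(1 - \frac{104}{3}\right) \left(-129\right) + 1956242\right)} = \sqrt{-144462 + \left(\left(- \frac{101}{3}\right) \left(-129\right) + 1956242\right)} = \sqrt{-144462 + \left(4343 + 1956242\right)} = \sqrt{-144462 + 1960585} = \sqrt{1816123}$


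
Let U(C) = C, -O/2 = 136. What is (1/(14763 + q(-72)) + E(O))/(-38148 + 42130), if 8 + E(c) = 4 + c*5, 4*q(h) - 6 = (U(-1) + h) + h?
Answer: -40178664/117295783 ≈ -0.34254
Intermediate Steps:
O = -272 (O = -2*136 = -272)
q(h) = 5/4 + h/2 (q(h) = 3/2 + ((-1 + h) + h)/4 = 3/2 + (-1 + 2*h)/4 = 3/2 + (-¼ + h/2) = 5/4 + h/2)
E(c) = -4 + 5*c (E(c) = -8 + (4 + c*5) = -8 + (4 + 5*c) = -4 + 5*c)
(1/(14763 + q(-72)) + E(O))/(-38148 + 42130) = (1/(14763 + (5/4 + (½)*(-72))) + (-4 + 5*(-272)))/(-38148 + 42130) = (1/(14763 + (5/4 - 36)) + (-4 - 1360))/3982 = (1/(14763 - 139/4) - 1364)*(1/3982) = (1/(58913/4) - 1364)*(1/3982) = (4/58913 - 1364)*(1/3982) = -80357328/58913*1/3982 = -40178664/117295783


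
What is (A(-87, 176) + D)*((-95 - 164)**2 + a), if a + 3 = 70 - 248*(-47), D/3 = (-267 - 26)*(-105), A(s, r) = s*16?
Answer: 7163520012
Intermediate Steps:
A(s, r) = 16*s
D = 92295 (D = 3*((-267 - 26)*(-105)) = 3*(-293*(-105)) = 3*30765 = 92295)
a = 11723 (a = -3 + (70 - 248*(-47)) = -3 + (70 + 11656) = -3 + 11726 = 11723)
(A(-87, 176) + D)*((-95 - 164)**2 + a) = (16*(-87) + 92295)*((-95 - 164)**2 + 11723) = (-1392 + 92295)*((-259)**2 + 11723) = 90903*(67081 + 11723) = 90903*78804 = 7163520012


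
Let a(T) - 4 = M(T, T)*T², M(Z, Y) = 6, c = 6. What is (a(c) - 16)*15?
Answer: 3060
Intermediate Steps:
a(T) = 4 + 6*T²
(a(c) - 16)*15 = ((4 + 6*6²) - 16)*15 = ((4 + 6*36) - 16)*15 = ((4 + 216) - 16)*15 = (220 - 16)*15 = 204*15 = 3060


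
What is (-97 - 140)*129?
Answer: -30573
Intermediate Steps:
(-97 - 140)*129 = -237*129 = -30573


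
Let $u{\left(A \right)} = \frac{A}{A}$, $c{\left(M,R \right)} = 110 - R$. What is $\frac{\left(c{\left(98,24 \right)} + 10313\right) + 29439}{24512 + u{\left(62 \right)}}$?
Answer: $\frac{39838}{24513} \approx 1.6252$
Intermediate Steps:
$u{\left(A \right)} = 1$
$\frac{\left(c{\left(98,24 \right)} + 10313\right) + 29439}{24512 + u{\left(62 \right)}} = \frac{\left(\left(110 - 24\right) + 10313\right) + 29439}{24512 + 1} = \frac{\left(\left(110 - 24\right) + 10313\right) + 29439}{24513} = \left(\left(86 + 10313\right) + 29439\right) \frac{1}{24513} = \left(10399 + 29439\right) \frac{1}{24513} = 39838 \cdot \frac{1}{24513} = \frac{39838}{24513}$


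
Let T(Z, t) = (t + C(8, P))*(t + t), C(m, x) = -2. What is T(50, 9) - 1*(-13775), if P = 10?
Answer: 13901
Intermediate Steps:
T(Z, t) = 2*t*(-2 + t) (T(Z, t) = (t - 2)*(t + t) = (-2 + t)*(2*t) = 2*t*(-2 + t))
T(50, 9) - 1*(-13775) = 2*9*(-2 + 9) - 1*(-13775) = 2*9*7 + 13775 = 126 + 13775 = 13901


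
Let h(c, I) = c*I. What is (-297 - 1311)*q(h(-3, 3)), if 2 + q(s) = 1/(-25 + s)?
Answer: 55476/17 ≈ 3263.3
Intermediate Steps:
h(c, I) = I*c
q(s) = -2 + 1/(-25 + s)
(-297 - 1311)*q(h(-3, 3)) = (-297 - 1311)*((51 - 6*(-3))/(-25 + 3*(-3))) = -1608*(51 - 2*(-9))/(-25 - 9) = -1608*(51 + 18)/(-34) = -(-804)*69/17 = -1608*(-69/34) = 55476/17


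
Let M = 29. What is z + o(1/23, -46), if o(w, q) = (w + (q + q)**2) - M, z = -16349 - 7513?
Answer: -354820/23 ≈ -15427.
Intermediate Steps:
z = -23862
o(w, q) = -29 + w + 4*q**2 (o(w, q) = (w + (q + q)**2) - 1*29 = (w + (2*q)**2) - 29 = (w + 4*q**2) - 29 = -29 + w + 4*q**2)
z + o(1/23, -46) = -23862 + (-29 + 1/23 + 4*(-46)**2) = -23862 + (-29 + 1/23 + 4*2116) = -23862 + (-29 + 1/23 + 8464) = -23862 + 194006/23 = -354820/23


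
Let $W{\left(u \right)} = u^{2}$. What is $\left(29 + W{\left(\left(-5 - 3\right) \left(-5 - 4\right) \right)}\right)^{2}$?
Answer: $27175369$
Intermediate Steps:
$\left(29 + W{\left(\left(-5 - 3\right) \left(-5 - 4\right) \right)}\right)^{2} = \left(29 + \left(\left(-5 - 3\right) \left(-5 - 4\right)\right)^{2}\right)^{2} = \left(29 + \left(\left(-8\right) \left(-9\right)\right)^{2}\right)^{2} = \left(29 + 72^{2}\right)^{2} = \left(29 + 5184\right)^{2} = 5213^{2} = 27175369$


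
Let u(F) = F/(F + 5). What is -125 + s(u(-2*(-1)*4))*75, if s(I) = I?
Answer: -1025/13 ≈ -78.846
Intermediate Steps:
u(F) = F/(5 + F)
-125 + s(u(-2*(-1)*4))*75 = -125 + ((-2*(-1)*4)/(5 - 2*(-1)*4))*75 = -125 + ((2*4)/(5 + 2*4))*75 = -125 + (8/(5 + 8))*75 = -125 + (8/13)*75 = -125 + 600/13 = -1025/13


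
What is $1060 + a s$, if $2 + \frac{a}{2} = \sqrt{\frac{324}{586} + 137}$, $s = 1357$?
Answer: $-4368 + \frac{2714 \sqrt{11808779}}{293} \approx 27463.0$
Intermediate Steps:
$a = -4 + \frac{2 \sqrt{11808779}}{293}$ ($a = -4 + 2 \sqrt{\frac{324}{586} + 137} = -4 + 2 \sqrt{324 \cdot \frac{1}{586} + 137} = -4 + 2 \sqrt{\frac{162}{293} + 137} = -4 + 2 \sqrt{\frac{40303}{293}} = -4 + 2 \frac{\sqrt{11808779}}{293} = -4 + \frac{2 \sqrt{11808779}}{293} \approx 19.457$)
$1060 + a s = 1060 + \left(-4 + \frac{2 \sqrt{11808779}}{293}\right) 1357 = 1060 - \left(5428 - \frac{2714 \sqrt{11808779}}{293}\right) = -4368 + \frac{2714 \sqrt{11808779}}{293}$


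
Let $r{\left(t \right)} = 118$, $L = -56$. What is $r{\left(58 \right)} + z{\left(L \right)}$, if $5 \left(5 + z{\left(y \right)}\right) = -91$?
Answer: $\frac{474}{5} \approx 94.8$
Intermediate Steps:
$z{\left(y \right)} = - \frac{116}{5}$ ($z{\left(y \right)} = -5 + \frac{1}{5} \left(-91\right) = -5 - \frac{91}{5} = - \frac{116}{5}$)
$r{\left(58 \right)} + z{\left(L \right)} = 118 - \frac{116}{5} = \frac{474}{5}$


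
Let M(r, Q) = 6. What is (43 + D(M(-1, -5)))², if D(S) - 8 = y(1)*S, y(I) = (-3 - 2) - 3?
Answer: 9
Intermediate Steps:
y(I) = -8 (y(I) = -5 - 3 = -8)
D(S) = 8 - 8*S
(43 + D(M(-1, -5)))² = (43 + (8 - 8*6))² = (43 + (8 - 48))² = (43 - 40)² = 3² = 9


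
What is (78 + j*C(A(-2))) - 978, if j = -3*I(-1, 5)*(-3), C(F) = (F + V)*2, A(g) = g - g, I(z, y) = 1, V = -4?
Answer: -972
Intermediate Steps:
A(g) = 0
C(F) = -8 + 2*F (C(F) = (F - 4)*2 = (-4 + F)*2 = -8 + 2*F)
j = 9 (j = -3*1*(-3) = -3*(-3) = 9)
(78 + j*C(A(-2))) - 978 = (78 + 9*(-8 + 2*0)) - 978 = (78 + 9*(-8 + 0)) - 978 = (78 + 9*(-8)) - 978 = (78 - 72) - 978 = 6 - 978 = -972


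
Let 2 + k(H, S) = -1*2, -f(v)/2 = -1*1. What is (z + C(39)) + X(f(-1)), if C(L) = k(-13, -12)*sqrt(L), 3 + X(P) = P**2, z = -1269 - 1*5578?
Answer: -6846 - 4*sqrt(39) ≈ -6871.0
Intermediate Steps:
f(v) = 2 (f(v) = -(-2) = -2*(-1) = 2)
k(H, S) = -4 (k(H, S) = -2 - 1*2 = -2 - 2 = -4)
z = -6847 (z = -1269 - 5578 = -6847)
X(P) = -3 + P**2
C(L) = -4*sqrt(L)
(z + C(39)) + X(f(-1)) = (-6847 - 4*sqrt(39)) + (-3 + 2**2) = (-6847 - 4*sqrt(39)) + (-3 + 4) = (-6847 - 4*sqrt(39)) + 1 = -6846 - 4*sqrt(39)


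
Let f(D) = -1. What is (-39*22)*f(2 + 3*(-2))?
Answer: 858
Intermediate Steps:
(-39*22)*f(2 + 3*(-2)) = -39*22*(-1) = -858*(-1) = 858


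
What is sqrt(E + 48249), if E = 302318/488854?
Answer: sqrt(2882652142156814)/244427 ≈ 219.66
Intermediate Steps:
E = 151159/244427 (E = 302318*(1/488854) = 151159/244427 ≈ 0.61842)
sqrt(E + 48249) = sqrt(151159/244427 + 48249) = sqrt(11793509482/244427) = sqrt(2882652142156814)/244427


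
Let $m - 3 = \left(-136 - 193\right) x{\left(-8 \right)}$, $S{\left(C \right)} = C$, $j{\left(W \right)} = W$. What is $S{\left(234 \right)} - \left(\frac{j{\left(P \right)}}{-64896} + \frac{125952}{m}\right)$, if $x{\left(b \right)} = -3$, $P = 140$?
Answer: $\frac{31760023}{297440} \approx 106.78$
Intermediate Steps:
$m = 990$ ($m = 3 + \left(-136 - 193\right) \left(-3\right) = 3 - -987 = 3 + 987 = 990$)
$S{\left(234 \right)} - \left(\frac{j{\left(P \right)}}{-64896} + \frac{125952}{m}\right) = 234 - \left(\frac{140}{-64896} + \frac{125952}{990}\right) = 234 - \left(140 \left(- \frac{1}{64896}\right) + 125952 \cdot \frac{1}{990}\right) = 234 - \left(- \frac{35}{16224} + \frac{20992}{165}\right) = 234 - \frac{37840937}{297440} = \frac{31760023}{297440}$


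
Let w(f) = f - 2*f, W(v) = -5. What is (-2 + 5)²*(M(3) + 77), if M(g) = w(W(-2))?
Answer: 738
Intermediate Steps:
w(f) = -f
M(g) = 5 (M(g) = -1*(-5) = 5)
(-2 + 5)²*(M(3) + 77) = (-2 + 5)²*(5 + 77) = 3²*82 = 9*82 = 738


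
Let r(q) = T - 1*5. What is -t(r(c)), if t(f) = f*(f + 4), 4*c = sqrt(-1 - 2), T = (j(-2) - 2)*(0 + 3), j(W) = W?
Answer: -221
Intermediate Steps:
T = -12 (T = (-2 - 2)*(0 + 3) = -4*3 = -12)
c = I*sqrt(3)/4 (c = sqrt(-1 - 2)/4 = sqrt(-3)/4 = (I*sqrt(3))/4 = I*sqrt(3)/4 ≈ 0.43301*I)
r(q) = -17 (r(q) = -12 - 1*5 = -12 - 5 = -17)
t(f) = f*(4 + f)
-t(r(c)) = -(-17)*(4 - 17) = -(-17)*(-13) = -1*221 = -221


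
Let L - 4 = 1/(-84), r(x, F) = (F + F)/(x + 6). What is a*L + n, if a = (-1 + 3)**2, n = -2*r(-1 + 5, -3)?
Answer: 1801/105 ≈ 17.152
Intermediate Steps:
r(x, F) = 2*F/(6 + x) (r(x, F) = (2*F)/(6 + x) = 2*F/(6 + x))
n = 6/5 (n = -4*(-3)/(6 + (-1 + 5)) = -4*(-3)/(6 + 4) = -4*(-3)/10 = -2*(-3/5) = 6/5 ≈ 1.2000)
a = 4 (a = 2**2 = 4)
L = 335/84 (L = 4 + 1/(-84) = 4 - 1/84 = 335/84 ≈ 3.9881)
a*L + n = 4*(335/84) + 6/5 = 335/21 + 6/5 = 1801/105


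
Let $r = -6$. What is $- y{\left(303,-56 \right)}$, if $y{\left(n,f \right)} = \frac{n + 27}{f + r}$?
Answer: $\frac{165}{31} \approx 5.3226$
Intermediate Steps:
$y{\left(n,f \right)} = \frac{27 + n}{-6 + f}$ ($y{\left(n,f \right)} = \frac{n + 27}{f - 6} = \frac{27 + n}{-6 + f}$)
$- y{\left(303,-56 \right)} = - \frac{27 + 303}{-6 - 56} = - \frac{330}{-62} = - \frac{\left(-1\right) 330}{62} = \left(-1\right) \left(- \frac{165}{31}\right) = \frac{165}{31}$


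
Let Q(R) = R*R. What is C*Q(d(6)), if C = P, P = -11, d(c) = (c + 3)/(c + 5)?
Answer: -81/11 ≈ -7.3636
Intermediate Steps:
d(c) = (3 + c)/(5 + c)
Q(R) = R**2
C = -11
C*Q(d(6)) = -11*(3 + 6)**2/(5 + 6)**2 = -11*(9/11)**2 = -11*81/121 = -81/11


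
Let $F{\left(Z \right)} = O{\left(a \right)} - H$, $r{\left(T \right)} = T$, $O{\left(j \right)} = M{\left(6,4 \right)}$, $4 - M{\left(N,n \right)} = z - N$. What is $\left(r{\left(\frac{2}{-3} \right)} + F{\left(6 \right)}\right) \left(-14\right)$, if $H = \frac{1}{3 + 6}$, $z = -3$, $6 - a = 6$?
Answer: $- \frac{1540}{9} \approx -171.11$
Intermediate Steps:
$a = 0$ ($a = 6 - 6 = 0$)
$H = \frac{1}{9} \approx 0.11111$
$M{\left(N,n \right)} = 7 + N$ ($M{\left(N,n \right)} = 4 - \left(-3 - N\right) = 4 + \left(3 + N\right) = 7 + N$)
$O{\left(j \right)} = 13$ ($O{\left(j \right)} = 7 + 6 = 13$)
$F{\left(Z \right)} = \frac{116}{9}$ ($F{\left(Z \right)} = 13 - \frac{1}{9} = \frac{116}{9}$)
$\left(r{\left(\frac{2}{-3} \right)} + F{\left(6 \right)}\right) \left(-14\right) = \left(\frac{2}{-3} + \frac{116}{9}\right) \left(-14\right) = \left(2 \left(- \frac{1}{3}\right) + \frac{116}{9}\right) \left(-14\right) = \left(- \frac{2}{3} + \frac{116}{9}\right) \left(-14\right) = \frac{110}{9} \left(-14\right) = - \frac{1540}{9}$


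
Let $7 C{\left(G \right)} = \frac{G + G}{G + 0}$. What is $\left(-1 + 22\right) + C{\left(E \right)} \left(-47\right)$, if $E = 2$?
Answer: $\frac{53}{7} \approx 7.5714$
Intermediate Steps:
$C{\left(G \right)} = \frac{2}{7}$ ($C{\left(G \right)} = \frac{\left(G + G\right) \frac{1}{G + 0}}{7} = \frac{2 G \frac{1}{G}}{7} = \frac{1}{7} \cdot 2 = \frac{2}{7}$)
$\left(-1 + 22\right) + C{\left(E \right)} \left(-47\right) = \left(-1 + 22\right) + \frac{2}{7} \left(-47\right) = 21 - \frac{94}{7} = \frac{53}{7}$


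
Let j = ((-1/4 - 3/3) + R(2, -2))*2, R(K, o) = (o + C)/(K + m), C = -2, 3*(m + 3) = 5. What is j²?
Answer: 841/4 ≈ 210.25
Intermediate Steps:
m = -4/3 (m = -3 + (⅓)*5 = -3 + 5/3 = -4/3 ≈ -1.3333)
R(K, o) = (-2 + o)/(-4/3 + K) (R(K, o) = (o - 2)/(K - 4/3) = (-2 + o)/(-4/3 + K))
j = -29/2 (j = ((-1/4 - 3/3) + 3*(-2 - 2)/(-4 + 3*2))*2 = ((-1*¼ - 3*⅓) + 3*(-4)/(-4 + 6))*2 = ((-¼ - 1) + 3*(-4)/2)*2 = (-5/4 + 3*(½)*(-4))*2 = (-5/4 - 6)*2 = -29/4*2 = -29/2 ≈ -14.500)
j² = (-29/2)² = 841/4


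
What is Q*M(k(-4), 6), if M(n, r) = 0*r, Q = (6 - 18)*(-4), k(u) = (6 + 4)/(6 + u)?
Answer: 0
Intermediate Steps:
k(u) = 10/(6 + u)
Q = 48 (Q = -12*(-4) = 48)
M(n, r) = 0
Q*M(k(-4), 6) = 48*0 = 0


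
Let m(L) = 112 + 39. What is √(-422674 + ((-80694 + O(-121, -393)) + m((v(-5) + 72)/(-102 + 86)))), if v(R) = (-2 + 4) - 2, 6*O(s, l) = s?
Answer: I*√18116538/6 ≈ 709.39*I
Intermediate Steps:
O(s, l) = s/6
v(R) = 0 (v(R) = 2 - 2 = 0)
m(L) = 151
√(-422674 + ((-80694 + O(-121, -393)) + m((v(-5) + 72)/(-102 + 86)))) = √(-422674 + ((-80694 + (⅙)*(-121)) + 151)) = √(-422674 + ((-80694 - 121/6) + 151)) = √(-422674 + (-484285/6 + 151)) = √(-422674 - 483379/6) = √(-3019423/6) = I*√18116538/6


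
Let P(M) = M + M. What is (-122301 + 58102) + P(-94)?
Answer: -64387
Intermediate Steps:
P(M) = 2*M
(-122301 + 58102) + P(-94) = (-122301 + 58102) + 2*(-94) = -64199 - 188 = -64387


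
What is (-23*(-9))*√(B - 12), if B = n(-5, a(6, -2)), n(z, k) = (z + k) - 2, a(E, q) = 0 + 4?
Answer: 207*I*√15 ≈ 801.71*I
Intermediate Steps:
a(E, q) = 4
n(z, k) = -2 + k + z (n(z, k) = (k + z) - 2 = -2 + k + z)
B = -3 (B = -2 + 4 - 5 = -3)
(-23*(-9))*√(B - 12) = (-23*(-9))*√(-3 - 12) = 207*√(-15) = 207*(I*√15) = 207*I*√15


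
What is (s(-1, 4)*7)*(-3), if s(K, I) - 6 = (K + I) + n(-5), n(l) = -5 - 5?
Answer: 21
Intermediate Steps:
n(l) = -10
s(K, I) = -4 + I + K (s(K, I) = 6 + ((K + I) - 10) = 6 + ((I + K) - 10) = 6 + (-10 + I + K) = -4 + I + K)
(s(-1, 4)*7)*(-3) = ((-4 + 4 - 1)*7)*(-3) = -1*7*(-3) = -7*(-3) = 21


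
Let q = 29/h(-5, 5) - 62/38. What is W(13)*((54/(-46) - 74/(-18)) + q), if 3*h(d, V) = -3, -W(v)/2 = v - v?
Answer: 0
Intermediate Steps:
W(v) = 0 (W(v) = -2*(v - v) = -2*0 = 0)
h(d, V) = -1 (h(d, V) = (⅓)*(-3) = -1)
q = -582/19 (q = 29/(-1) - 62/38 = 29*(-1) - 62*1/38 = -29 - 31/19 = -582/19 ≈ -30.632)
W(13)*((54/(-46) - 74/(-18)) + q) = 0*((54/(-46) - 74/(-18)) - 582/19) = 0*((54*(-1/46) - 74*(-1/18)) - 582/19) = 0*((-27/23 + 37/9) - 582/19) = 0*(608/207 - 582/19) = 0*(-108922/3933) = 0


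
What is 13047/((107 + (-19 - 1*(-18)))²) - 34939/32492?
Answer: 3918565/45635014 ≈ 0.085868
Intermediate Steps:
13047/((107 + (-19 - 1*(-18)))²) - 34939/32492 = 13047/((107 + (-19 + 18))²) - 34939*1/32492 = 13047/((107 - 1)²) - 34939/32492 = 13047/(106²) - 34939/32492 = 13047/11236 - 34939/32492 = 3918565/45635014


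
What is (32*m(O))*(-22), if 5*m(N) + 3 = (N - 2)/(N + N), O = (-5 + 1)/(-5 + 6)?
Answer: 1584/5 ≈ 316.80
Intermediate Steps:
O = -4 (O = -4/1 = -4*1 = -4)
m(N) = -⅗ + (-2 + N)/(10*N) (m(N) = -⅗ + ((N - 2)/(N + N))/5 = -⅗ + ((-2 + N)/((2*N)))/5 = -⅗ + ((-2 + N)*(1/(2*N)))/5 = -⅗ + ((-2 + N)/(2*N))/5 = -⅗ + (-2 + N)/(10*N))
(32*m(O))*(-22) = (32*((⅒)*(-2 - 5*(-4))/(-4)))*(-22) = (32*((⅒)*(-¼)*(-2 + 20)))*(-22) = (32*((⅒)*(-¼)*18))*(-22) = (32*(-9/20))*(-22) = -72/5*(-22) = 1584/5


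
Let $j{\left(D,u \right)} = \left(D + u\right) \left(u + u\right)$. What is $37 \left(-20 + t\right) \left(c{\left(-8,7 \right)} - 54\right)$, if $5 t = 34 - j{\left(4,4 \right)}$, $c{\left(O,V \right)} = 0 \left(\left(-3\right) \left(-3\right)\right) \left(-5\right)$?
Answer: $51948$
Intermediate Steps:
$j{\left(D,u \right)} = 2 u \left(D + u\right)$ ($j{\left(D,u \right)} = \left(D + u\right) 2 u = 2 u \left(D + u\right)$)
$c{\left(O,V \right)} = 0$ ($c{\left(O,V \right)} = 0 \cdot 9 \left(-5\right) = 0 \left(-5\right) = 0$)
$t = -6$ ($t = \frac{34 - 2 \cdot 4 \left(4 + 4\right)}{5} = \frac{34 - 2 \cdot 4 \cdot 8}{5} = \frac{34 - 64}{5} = \frac{1}{5} \left(-30\right) = -6$)
$37 \left(-20 + t\right) \left(c{\left(-8,7 \right)} - 54\right) = 37 \left(-20 - 6\right) \left(0 - 54\right) = 37 \left(\left(-26\right) \left(-54\right)\right) = 37 \cdot 1404 = 51948$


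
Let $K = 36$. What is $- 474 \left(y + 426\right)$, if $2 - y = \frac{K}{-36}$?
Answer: $-203346$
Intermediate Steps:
$y = 3$ ($y = 2 - \frac{36}{-36} = 2 - 36 \left(- \frac{1}{36}\right) = 2 - -1 = 2 + 1 = 3$)
$- 474 \left(y + 426\right) = - 474 \left(3 + 426\right) = \left(-474\right) 429 = -203346$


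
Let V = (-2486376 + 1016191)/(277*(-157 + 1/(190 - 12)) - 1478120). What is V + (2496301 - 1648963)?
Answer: 45899695111636/54169225 ≈ 8.4734e+5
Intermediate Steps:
V = 52338586/54169225 (V = -1470185/(277*(-157 + 1/178) - 1478120) = -1470185/(277*(-27945/178) - 1478120) = -1470185/(-7740765/178 - 1478120) = -1470185/(-270846125/178) = -1470185*(-178/270846125) = 52338586/54169225 ≈ 0.96621)
V + (2496301 - 1648963) = 52338586/54169225 + (2496301 - 1648963) = 52338586/54169225 + 847338 = 45899695111636/54169225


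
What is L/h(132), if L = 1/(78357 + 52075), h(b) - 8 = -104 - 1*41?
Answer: -1/17869184 ≈ -5.5962e-8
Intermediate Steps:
h(b) = -137 (h(b) = 8 + (-104 - 1*41) = 8 + (-104 - 41) = 8 - 145 = -137)
L = 1/130432 ≈ 7.6668e-6
L/h(132) = (1/130432)/(-137) = (1/130432)*(-1/137) = -1/17869184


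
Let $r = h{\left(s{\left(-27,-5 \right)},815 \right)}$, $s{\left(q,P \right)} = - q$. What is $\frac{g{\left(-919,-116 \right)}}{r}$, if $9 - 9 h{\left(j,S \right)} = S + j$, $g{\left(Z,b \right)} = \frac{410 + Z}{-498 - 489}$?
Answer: $- \frac{1527}{274057} \approx -0.0055718$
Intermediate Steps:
$g{\left(Z,b \right)} = - \frac{410}{987} - \frac{Z}{987}$ ($g{\left(Z,b \right)} = \frac{410 + Z}{-987} = \left(410 + Z\right) \left(- \frac{1}{987}\right) = - \frac{410}{987} - \frac{Z}{987}$)
$h{\left(j,S \right)} = 1 - \frac{S}{9} - \frac{j}{9}$ ($h{\left(j,S \right)} = 1 - \frac{S + j}{9} = 1 - \left(\frac{S}{9} + \frac{j}{9}\right) = 1 - \frac{S}{9} - \frac{j}{9}$)
$r = - \frac{833}{9}$ ($r = 1 - \frac{815}{9} - \frac{\left(-1\right) \left(-27\right)}{9} = 1 - \frac{815}{9} - 3 = - \frac{833}{9} \approx -92.556$)
$\frac{g{\left(-919,-116 \right)}}{r} = \frac{- \frac{410}{987} - - \frac{919}{987}}{- \frac{833}{9}} = \left(- \frac{410}{987} + \frac{919}{987}\right) \left(- \frac{9}{833}\right) = \frac{509}{987} \left(- \frac{9}{833}\right) = - \frac{1527}{274057}$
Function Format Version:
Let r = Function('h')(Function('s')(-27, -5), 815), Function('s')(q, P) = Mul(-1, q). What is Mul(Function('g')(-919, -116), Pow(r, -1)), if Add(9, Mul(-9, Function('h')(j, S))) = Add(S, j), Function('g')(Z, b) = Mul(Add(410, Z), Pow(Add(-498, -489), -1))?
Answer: Rational(-1527, 274057) ≈ -0.0055718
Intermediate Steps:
Function('g')(Z, b) = Add(Rational(-410, 987), Mul(Rational(-1, 987), Z)) (Function('g')(Z, b) = Mul(Add(410, Z), Pow(-987, -1)) = Mul(Add(410, Z), Rational(-1, 987)) = Add(Rational(-410, 987), Mul(Rational(-1, 987), Z)))
Function('h')(j, S) = Add(1, Mul(Rational(-1, 9), S), Mul(Rational(-1, 9), j)) (Function('h')(j, S) = Add(1, Mul(Rational(-1, 9), Add(S, j))) = Add(1, Add(Mul(Rational(-1, 9), S), Mul(Rational(-1, 9), j))) = Add(1, Mul(Rational(-1, 9), S), Mul(Rational(-1, 9), j)))
r = Rational(-833, 9) (r = Add(1, Mul(Rational(-1, 9), 815), Mul(Rational(-1, 9), Mul(-1, -27))) = Add(1, Rational(-815, 9), Mul(Rational(-1, 9), 27)) = Add(1, Rational(-815, 9), -3) = Rational(-833, 9) ≈ -92.556)
Mul(Function('g')(-919, -116), Pow(r, -1)) = Mul(Add(Rational(-410, 987), Mul(Rational(-1, 987), -919)), Pow(Rational(-833, 9), -1)) = Mul(Add(Rational(-410, 987), Rational(919, 987)), Rational(-9, 833)) = Mul(Rational(509, 987), Rational(-9, 833)) = Rational(-1527, 274057)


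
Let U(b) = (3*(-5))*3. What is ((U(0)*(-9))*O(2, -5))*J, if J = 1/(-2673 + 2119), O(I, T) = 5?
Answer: -2025/554 ≈ -3.6552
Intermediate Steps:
U(b) = -45 (U(b) = -15*3 = -45)
J = -1/554 (J = 1/(-554) = -1/554 ≈ -0.0018051)
((U(0)*(-9))*O(2, -5))*J = (-45*(-9)*5)*(-1/554) = (405*5)*(-1/554) = 2025*(-1/554) = -2025/554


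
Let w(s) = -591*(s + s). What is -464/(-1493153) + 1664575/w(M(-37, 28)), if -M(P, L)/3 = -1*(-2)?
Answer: 2485468445663/10589441076 ≈ 234.71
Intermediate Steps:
M(P, L) = -6 (M(P, L) = -(-3)*(-2) = -3*2 = -6)
w(s) = -1182*s
-464/(-1493153) + 1664575/w(M(-37, 28)) = -464/(-1493153) + 1664575/((-1182*(-6))) = -464*(-1/1493153) + 1664575/7092 = 464/1493153 + 1664575*(1/7092) = 464/1493153 + 1664575/7092 = 2485468445663/10589441076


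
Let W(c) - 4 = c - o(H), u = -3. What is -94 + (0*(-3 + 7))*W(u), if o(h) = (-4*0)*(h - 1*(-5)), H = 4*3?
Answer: -94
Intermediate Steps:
H = 12
o(h) = 0 (o(h) = 0*(h + 5) = 0*(5 + h) = 0)
W(c) = 4 + c (W(c) = 4 + (c - 1*0) = 4 + (c + 0) = 4 + c)
-94 + (0*(-3 + 7))*W(u) = -94 + (0*(-3 + 7))*(4 - 3) = -94 + (0*4)*1 = -94 + 0*1 = -94 + 0 = -94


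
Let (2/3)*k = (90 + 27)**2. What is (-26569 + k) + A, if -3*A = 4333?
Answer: -44879/6 ≈ -7479.8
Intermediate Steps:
A = -4333/3 (A = -1/3*4333 = -4333/3 ≈ -1444.3)
k = 41067/2 (k = 3*(90 + 27)**2/2 = (3/2)*117**2 = (3/2)*13689 = 41067/2 ≈ 20534.)
(-26569 + k) + A = (-26569 + 41067/2) - 4333/3 = -12071/2 - 4333/3 = -44879/6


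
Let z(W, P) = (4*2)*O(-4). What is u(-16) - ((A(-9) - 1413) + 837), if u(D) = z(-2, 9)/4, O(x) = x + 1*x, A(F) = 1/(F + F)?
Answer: 10081/18 ≈ 560.06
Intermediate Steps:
A(F) = 1/(2*F)
O(x) = 2*x (O(x) = x + x = 2*x)
z(W, P) = -64 (z(W, P) = (4*2)*(2*(-4)) = 8*(-8) = -64)
u(D) = -16 (u(D) = -64/4 = -64*1/4 = -16)
u(-16) - ((A(-9) - 1413) + 837) = -16 - (((1/2)/(-9) - 1413) + 837) = -16 - (((1/2)*(-1/9) - 1413) + 837) = -16 - ((-1/18 - 1413) + 837) = -16 - (-25435/18 + 837) = -16 - 1*(-10369/18) = -16 + 10369/18 = 10081/18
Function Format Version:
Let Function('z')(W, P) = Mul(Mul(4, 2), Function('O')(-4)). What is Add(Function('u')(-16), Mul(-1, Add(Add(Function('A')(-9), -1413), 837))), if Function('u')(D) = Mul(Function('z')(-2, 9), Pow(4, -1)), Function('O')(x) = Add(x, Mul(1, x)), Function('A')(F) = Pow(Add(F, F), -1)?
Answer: Rational(10081, 18) ≈ 560.06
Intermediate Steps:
Function('A')(F) = Mul(Rational(1, 2), Pow(F, -1)) (Function('A')(F) = Pow(Mul(2, F), -1) = Mul(Rational(1, 2), Pow(F, -1)))
Function('O')(x) = Mul(2, x) (Function('O')(x) = Add(x, x) = Mul(2, x))
Function('z')(W, P) = -64 (Function('z')(W, P) = Mul(Mul(4, 2), Mul(2, -4)) = Mul(8, -8) = -64)
Function('u')(D) = -16 (Function('u')(D) = Mul(-64, Pow(4, -1)) = Mul(-64, Rational(1, 4)) = -16)
Add(Function('u')(-16), Mul(-1, Add(Add(Function('A')(-9), -1413), 837))) = Add(-16, Mul(-1, Add(Add(Mul(Rational(1, 2), Pow(-9, -1)), -1413), 837))) = Add(-16, Mul(-1, Add(Add(Mul(Rational(1, 2), Rational(-1, 9)), -1413), 837))) = Add(-16, Mul(-1, Add(Add(Rational(-1, 18), -1413), 837))) = Add(-16, Mul(-1, Add(Rational(-25435, 18), 837))) = Add(-16, Mul(-1, Rational(-10369, 18))) = Add(-16, Rational(10369, 18)) = Rational(10081, 18)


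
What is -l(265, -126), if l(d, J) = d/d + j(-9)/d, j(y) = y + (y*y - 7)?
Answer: -66/53 ≈ -1.2453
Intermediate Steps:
j(y) = -7 + y + y² (j(y) = y + (y² - 7) = y + (-7 + y²) = -7 + y + y²)
l(d, J) = 1 + 65/d (l(d, J) = d/d + (-7 - 9 + (-9)²)/d = 1 + (-7 - 9 + 81)/d = 1 + 65/d)
-l(265, -126) = -(65 + 265)/265 = -330/265 = -1*66/53 = -66/53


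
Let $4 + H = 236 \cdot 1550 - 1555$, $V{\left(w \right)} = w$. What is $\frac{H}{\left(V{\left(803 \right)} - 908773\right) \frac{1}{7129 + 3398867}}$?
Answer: $- \frac{620301694518}{453985} \approx -1.3663 \cdot 10^{6}$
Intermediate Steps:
$H = 364241$ ($H = -4 + \left(236 \cdot 1550 - 1555\right) = -4 + \left(365800 - 1555\right) = -4 + 364245 = 364241$)
$\frac{H}{\left(V{\left(803 \right)} - 908773\right) \frac{1}{7129 + 3398867}} = \frac{364241}{\left(803 - 908773\right) \frac{1}{7129 + 3398867}} = \frac{364241}{\left(-907970\right) \frac{1}{3405996}} = \frac{364241}{- \frac{453985}{1702998}} = 364241 \left(- \frac{1702998}{453985}\right) = - \frac{620301694518}{453985}$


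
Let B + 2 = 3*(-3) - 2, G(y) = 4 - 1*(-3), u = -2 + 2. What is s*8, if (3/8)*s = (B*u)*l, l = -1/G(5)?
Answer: 0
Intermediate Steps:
u = 0
G(y) = 7 (G(y) = 4 + 3 = 7)
B = -13 (B = -2 + (3*(-3) - 2) = -2 + (-9 - 2) = -2 - 11 = -13)
l = -⅐ (l = -1/7 = -1*⅐ = -⅐ ≈ -0.14286)
s = 0 (s = 8*(-13*0*(-⅐))/3 = 8*(0*(-⅐))/3 = (8/3)*0 = 0)
s*8 = 0*8 = 0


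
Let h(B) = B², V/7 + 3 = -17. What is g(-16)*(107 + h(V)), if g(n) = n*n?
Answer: 5044992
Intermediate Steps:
V = -140 (V = -21 + 7*(-17) = -21 - 119 = -140)
g(n) = n²
g(-16)*(107 + h(V)) = (-16)²*(107 + (-140)²) = 256*(107 + 19600) = 256*19707 = 5044992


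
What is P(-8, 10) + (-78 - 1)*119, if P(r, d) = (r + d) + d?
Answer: -9389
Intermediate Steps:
P(r, d) = r + 2*d (P(r, d) = (d + r) + d = r + 2*d)
P(-8, 10) + (-78 - 1)*119 = (-8 + 2*10) + (-78 - 1)*119 = (-8 + 20) - 79*119 = 12 - 9401 = -9389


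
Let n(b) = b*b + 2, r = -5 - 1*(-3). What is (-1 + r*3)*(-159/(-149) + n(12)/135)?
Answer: -302533/20115 ≈ -15.040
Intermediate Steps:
r = -2 (r = -5 + 3 = -2)
n(b) = 2 + b**2 (n(b) = b**2 + 2 = 2 + b**2)
(-1 + r*3)*(-159/(-149) + n(12)/135) = (-1 - 2*3)*(-159/(-149) + (2 + 12**2)/135) = (-1 - 6)*(-159*(-1/149) + (2 + 144)*(1/135)) = -7*(159/149 + 146*(1/135)) = -7*(159/149 + 146/135) = -7*43219/20115 = -302533/20115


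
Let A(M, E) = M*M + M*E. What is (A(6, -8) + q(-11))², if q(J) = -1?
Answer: 169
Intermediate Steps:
A(M, E) = M² + E*M
(A(6, -8) + q(-11))² = (6*(-8 + 6) - 1)² = (6*(-2) - 1)² = (-12 - 1)² = (-13)² = 169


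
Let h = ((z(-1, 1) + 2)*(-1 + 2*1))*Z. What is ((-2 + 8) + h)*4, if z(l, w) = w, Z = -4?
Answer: -24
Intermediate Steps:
h = -12 (h = ((1 + 2)*(-1 + 2*1))*(-4) = (3*(-1 + 2))*(-4) = (3*1)*(-4) = 3*(-4) = -12)
((-2 + 8) + h)*4 = ((-2 + 8) - 12)*4 = (6 - 12)*4 = -6*4 = -24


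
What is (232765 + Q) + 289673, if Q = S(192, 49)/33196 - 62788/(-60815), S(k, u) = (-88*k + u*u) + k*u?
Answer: 1054707310080663/2018814740 ≈ 5.2244e+5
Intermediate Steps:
S(k, u) = u² - 88*k + k*u (S(k, u) = (-88*k + u²) + k*u = (u² - 88*k) + k*u = u² - 88*k + k*u)
Q = 1774944543/2018814740 (Q = (49² - 88*192 + 192*49)/33196 - 62788/(-60815) = (2401 - 16896 + 9408)*(1/33196) - 62788*(-1/60815) = -5087*1/33196 + 62788/60815 = -5087/33196 + 62788/60815 = 1774944543/2018814740 ≈ 0.87920)
(232765 + Q) + 289673 = (232765 + 1774944543/2018814740) + 289673 = 469911187900643/2018814740 + 289673 = 1054707310080663/2018814740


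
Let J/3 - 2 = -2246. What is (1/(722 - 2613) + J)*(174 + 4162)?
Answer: -55198203568/1891 ≈ -2.9190e+7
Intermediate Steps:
J = -6732 (J = 6 + 3*(-2246) = 6 - 6738 = -6732)
(1/(722 - 2613) + J)*(174 + 4162) = (1/(722 - 2613) - 6732)*(174 + 4162) = (1/(-1891) - 6732)*4336 = (-1/1891 - 6732)*4336 = -12730213/1891*4336 = -55198203568/1891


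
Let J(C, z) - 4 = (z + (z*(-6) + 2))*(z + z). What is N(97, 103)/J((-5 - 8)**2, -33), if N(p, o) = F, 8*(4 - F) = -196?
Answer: -57/22036 ≈ -0.0025867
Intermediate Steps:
F = 57/2 (F = 4 - 1/8*(-196) = 4 + 49/2 = 57/2 ≈ 28.500)
N(p, o) = 57/2
J(C, z) = 4 + 2*z*(2 - 5*z) (J(C, z) = 4 + (z + (z*(-6) + 2))*(z + z) = 4 + (z + (-6*z + 2))*(2*z) = 4 + (z + (2 - 6*z))*(2*z) = 4 + (2 - 5*z)*(2*z) = 4 + 2*z*(2 - 5*z))
N(97, 103)/J((-5 - 8)**2, -33) = 57/(2*(4 - 10*(-33)**2 + 4*(-33))) = 57/(2*(4 - 10*1089 - 132)) = 57/(2*(4 - 10890 - 132)) = (57/2)/(-11018) = (57/2)*(-1/11018) = -57/22036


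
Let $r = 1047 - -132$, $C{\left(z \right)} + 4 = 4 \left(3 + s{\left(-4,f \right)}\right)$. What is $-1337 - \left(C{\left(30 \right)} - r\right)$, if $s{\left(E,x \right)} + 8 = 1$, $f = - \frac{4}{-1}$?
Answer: $-138$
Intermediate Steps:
$f = 4$ ($f = \left(-4\right) \left(-1\right) = 4$)
$s{\left(E,x \right)} = -7$ ($s{\left(E,x \right)} = -8 + 1 = -7$)
$C{\left(z \right)} = -20$ ($C{\left(z \right)} = -4 + 4 \left(3 - 7\right) = -4 + 4 \left(-4\right) = -4 - 16 = -20$)
$r = 1179$ ($r = 1047 + \left(143 - 11\right) = 1047 + 132 = 1179$)
$-1337 - \left(C{\left(30 \right)} - r\right) = -1337 - \left(-20 - 1179\right) = -1337 - -1199 = -1337 + 1199 = -138$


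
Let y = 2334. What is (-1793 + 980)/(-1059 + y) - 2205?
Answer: -937396/425 ≈ -2205.6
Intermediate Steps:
(-1793 + 980)/(-1059 + y) - 2205 = (-1793 + 980)/(-1059 + 2334) - 2205 = -813/1275 - 2205 = -813*1/1275 - 2205 = -271/425 - 2205 = -937396/425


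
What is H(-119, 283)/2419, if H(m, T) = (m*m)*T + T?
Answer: 4007846/2419 ≈ 1656.8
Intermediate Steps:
H(m, T) = T + T*m**2 (H(m, T) = m**2*T + T = T*m**2 + T = T + T*m**2)
H(-119, 283)/2419 = (283*(1 + (-119)**2))/2419 = (283*(1 + 14161))*(1/2419) = (283*14162)*(1/2419) = 4007846*(1/2419) = 4007846/2419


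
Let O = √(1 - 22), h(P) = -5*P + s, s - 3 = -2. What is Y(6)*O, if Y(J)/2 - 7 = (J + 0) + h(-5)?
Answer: 78*I*√21 ≈ 357.44*I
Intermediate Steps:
s = 1 (s = 3 - 2 = 1)
h(P) = 1 - 5*P (h(P) = -5*P + 1 = 1 - 5*P)
O = I*√21 (O = √(-21) = I*√21 ≈ 4.5826*I)
Y(J) = 66 + 2*J (Y(J) = 14 + 2*((J + 0) + (1 - 5*(-5))) = 14 + 2*(J + (1 + 25)) = 14 + 2*(J + 26) = 14 + 2*(26 + J) = 14 + (52 + 2*J) = 66 + 2*J)
Y(6)*O = (66 + 2*6)*(I*√21) = (66 + 12)*(I*√21) = 78*(I*√21) = 78*I*√21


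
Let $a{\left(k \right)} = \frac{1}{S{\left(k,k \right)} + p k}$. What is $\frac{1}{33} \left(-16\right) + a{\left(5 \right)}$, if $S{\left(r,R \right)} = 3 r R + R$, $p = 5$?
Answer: $- \frac{183}{385} \approx -0.47532$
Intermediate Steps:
$S{\left(r,R \right)} = R + 3 R r$ ($S{\left(r,R \right)} = 3 R r + R = R + 3 R r$)
$a{\left(k \right)} = \frac{1}{5 k + k \left(1 + 3 k\right)}$ ($a{\left(k \right)} = \frac{1}{k \left(1 + 3 k\right) + 5 k} = \frac{1}{5 k + k \left(1 + 3 k\right)}$)
$\frac{1}{33} \left(-16\right) + a{\left(5 \right)} = \frac{1}{33} \left(-16\right) + \frac{1}{3 \cdot 5 \left(2 + 5\right)} = \frac{1}{33} \left(-16\right) + \frac{1}{3} \cdot \frac{1}{5} \cdot \frac{1}{7} = - \frac{16}{33} + \frac{1}{3} \cdot \frac{1}{5} \cdot \frac{1}{7} = - \frac{16}{33} + \frac{1}{105} = - \frac{183}{385}$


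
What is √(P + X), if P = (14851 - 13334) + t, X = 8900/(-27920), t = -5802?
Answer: I*√2087824445/698 ≈ 65.462*I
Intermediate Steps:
X = -445/1396 (X = 8900*(-1/27920) = -445/1396 ≈ -0.31877)
P = -4285 (P = (14851 - 13334) - 5802 = 1517 - 5802 = -4285)
√(P + X) = √(-4285 - 445/1396) = √(-5982305/1396) = I*√2087824445/698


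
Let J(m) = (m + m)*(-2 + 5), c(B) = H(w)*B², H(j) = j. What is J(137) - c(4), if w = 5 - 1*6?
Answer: 838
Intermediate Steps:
w = -1 (w = 5 - 6 = -1)
c(B) = -B²
J(m) = 6*m (J(m) = (2*m)*3 = 6*m)
J(137) - c(4) = 6*137 - (-1)*4² = 822 - (-1)*16 = 822 - 1*(-16) = 822 + 16 = 838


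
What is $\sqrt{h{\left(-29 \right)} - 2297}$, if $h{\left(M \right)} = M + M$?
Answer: $i \sqrt{2355} \approx 48.528 i$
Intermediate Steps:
$h{\left(M \right)} = 2 M$
$\sqrt{h{\left(-29 \right)} - 2297} = \sqrt{2 \left(-29\right) - 2297} = \sqrt{-58 - 2297} = \sqrt{-2355} = i \sqrt{2355}$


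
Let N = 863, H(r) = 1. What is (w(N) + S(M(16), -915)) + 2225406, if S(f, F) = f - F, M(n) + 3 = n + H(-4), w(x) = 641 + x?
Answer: 2227839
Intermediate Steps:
M(n) = -2 + n (M(n) = -3 + (n + 1) = -3 + (1 + n) = -2 + n)
(w(N) + S(M(16), -915)) + 2225406 = ((641 + 863) + ((-2 + 16) - 1*(-915))) + 2225406 = (1504 + (14 + 915)) + 2225406 = (1504 + 929) + 2225406 = 2433 + 2225406 = 2227839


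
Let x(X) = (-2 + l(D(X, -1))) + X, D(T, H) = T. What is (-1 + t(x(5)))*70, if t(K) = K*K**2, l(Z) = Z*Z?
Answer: 1536570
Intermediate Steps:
l(Z) = Z**2
x(X) = -2 + X + X**2 (x(X) = (-2 + X**2) + X = -2 + X + X**2)
t(K) = K**3
(-1 + t(x(5)))*70 = (-1 + (-2 + 5 + 5**2)**3)*70 = (-1 + (-2 + 5 + 25)**3)*70 = (-1 + 28**3)*70 = (-1 + 21952)*70 = 21951*70 = 1536570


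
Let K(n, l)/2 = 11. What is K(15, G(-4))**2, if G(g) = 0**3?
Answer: 484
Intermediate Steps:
G(g) = 0
K(n, l) = 22 (K(n, l) = 2*11 = 22)
K(15, G(-4))**2 = 22**2 = 484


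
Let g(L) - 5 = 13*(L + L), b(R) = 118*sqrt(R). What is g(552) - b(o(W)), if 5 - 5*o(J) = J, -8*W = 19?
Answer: 14357 - 59*sqrt(590)/10 ≈ 14214.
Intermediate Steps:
W = -19/8 (W = -1/8*19 = -19/8 ≈ -2.3750)
o(J) = 1 - J/5
g(L) = 5 + 26*L (g(L) = 5 + 13*(L + L) = 5 + 13*(2*L) = 5 + 26*L)
g(552) - b(o(W)) = (5 + 26*552) - 118*sqrt(1 - 1/5*(-19/8)) = (5 + 14352) - 118*sqrt(1 + 19/40) = 14357 - 118*sqrt(59/40) = 14357 - 118*sqrt(590)/20 = 14357 - 59*sqrt(590)/10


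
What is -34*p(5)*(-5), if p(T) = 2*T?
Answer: 1700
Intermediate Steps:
-34*p(5)*(-5) = -68*5*(-5) = -34*10*(-5) = -340*(-5) = 1700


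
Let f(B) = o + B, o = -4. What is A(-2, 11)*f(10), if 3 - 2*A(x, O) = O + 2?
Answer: -30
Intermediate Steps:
f(B) = -4 + B
A(x, O) = ½ - O/2 (A(x, O) = 3/2 - (O + 2)/2 = 3/2 - (2 + O)/2 = 3/2 + (-1 - O/2) = ½ - O/2)
A(-2, 11)*f(10) = (½ - ½*11)*(-4 + 10) = (½ - 11/2)*6 = -5*6 = -30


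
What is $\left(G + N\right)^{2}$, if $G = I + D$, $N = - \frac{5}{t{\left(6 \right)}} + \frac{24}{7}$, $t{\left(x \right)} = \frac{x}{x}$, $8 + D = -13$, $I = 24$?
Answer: $\frac{100}{49} \approx 2.0408$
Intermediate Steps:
$D = -21$ ($D = -8 - 13 = -21$)
$t{\left(x \right)} = 1$
$N = - \frac{11}{7}$ ($N = - \frac{5}{1} + \frac{24}{7} = \left(-5\right) 1 + 24 \cdot \frac{1}{7} = -5 + \frac{24}{7} = - \frac{11}{7} \approx -1.5714$)
$G = 3$ ($G = 24 - 21 = 3$)
$\left(G + N\right)^{2} = \left(3 - \frac{11}{7}\right)^{2} = \left(\frac{10}{7}\right)^{2} = \frac{100}{49}$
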